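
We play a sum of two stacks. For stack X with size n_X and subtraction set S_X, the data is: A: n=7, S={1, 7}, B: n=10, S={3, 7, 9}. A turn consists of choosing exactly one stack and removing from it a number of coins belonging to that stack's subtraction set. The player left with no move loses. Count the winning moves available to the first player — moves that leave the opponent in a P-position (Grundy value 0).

1

Stack A, S = {1, 7}:
n : 0 1 2 3 4 5 6 7
G : 0 1 0 1 0 1 0 1
G_A(7) = 1.
Stack B, S = {3, 7, 9}:
G(0) = 0
G(1) = mex{} = 0
G(2) = mex{} = 0
G(3) = mex{0} = 1
G(4) = mex{0} = 1
G(5) = mex{0} = 1
G(6) = mex{1} = 0
G(7) = mex{1,0} = 2
G(8) = mex{1,0} = 2
G(9) = mex{0,0,0} = 1
G(10) = mex{2,1,0} = 3
G_B(10) = 3.
Combined Grundy value = 1 ⊕ 3 = 2.
A winning move leaves total XOR = 0, i.e. changes one component's Grundy value g to g ⊕ X where X is the current total.
Stack A: need g' = 1⊕2 = 3. Options: 7−1→G=0, 7−7→G=0. Hits: 0.
Stack B: need g' = 3⊕2 = 1. Options: 10−3→G=2, 10−7→G=1, 10−9→G=0. Hits: 1.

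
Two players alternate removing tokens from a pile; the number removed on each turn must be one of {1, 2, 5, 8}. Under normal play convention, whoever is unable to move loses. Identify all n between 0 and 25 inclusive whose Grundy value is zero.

0, 3, 6, 9, 12, 15, 18, 21, 24

G(0) = 0
G(1) = mex{0} = 1
G(2) = mex{1,0} = 2
G(3) = mex{2,1} = 0
G(4) = mex{0,2} = 1
G(5) = mex{1,0,0} = 2
G(6) = mex{2,1,1} = 0
G(7) = mex{0,2,2} = 1
G(8) = mex{1,0,0,0} = 2
G(9) = mex{2,1,1,1} = 0
G(10) = mex{0,2,2,2} = 1
G(11) = mex{1,0,0,0} = 2
G(12) = mex{2,1,1,1} = 0
G(13) = mex{0,2,2,2} = 1
G(14) = mex{1,0,0,0} = 2
G(15) = mex{2,1,1,1} = 0
G(16) = mex{0,2,2,2} = 1
G(17) = mex{1,0,0,0} = 2
G(18) = mex{2,1,1,1} = 0
G(19) = mex{0,2,2,2} = 1
G(20) = mex{1,0,0,0} = 2
G(21) = mex{2,1,1,1} = 0
G(22) = mex{0,2,2,2} = 1
G(23) = mex{1,0,0,0} = 2
G(24) = mex{2,1,1,1} = 0
G(25) = mex{0,2,2,2} = 1
P-positions are exactly the n with G(n) = 0.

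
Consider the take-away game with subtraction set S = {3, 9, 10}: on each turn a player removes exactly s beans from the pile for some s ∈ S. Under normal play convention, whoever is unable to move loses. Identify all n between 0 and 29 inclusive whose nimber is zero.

0, 1, 2, 6, 7, 8, 13, 14, 19, 20, 21, 25, 26, 27

n :  0  1  2  3  4  5  6  7  8  9 10 11 12 13 14 15 16 17 18 19 20 21 22 23 24 25 26 27 28 29
G :  0  0  0  1  1  1  0  0  0  1  1  1  2  0  0  3  1  1  2  0  0  0  1  1  1  0  0  0  1  1
P-positions are exactly the n with G(n) = 0.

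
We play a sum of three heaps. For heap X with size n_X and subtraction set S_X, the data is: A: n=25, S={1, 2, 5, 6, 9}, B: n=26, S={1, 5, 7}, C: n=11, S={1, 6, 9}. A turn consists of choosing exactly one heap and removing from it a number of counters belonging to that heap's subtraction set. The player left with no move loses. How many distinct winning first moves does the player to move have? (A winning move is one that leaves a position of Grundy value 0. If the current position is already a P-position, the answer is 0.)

4

Heap A, S = {1, 2, 5, 6, 9}:
n :  0  1  2  3  4  5  6  7  8  9 10 11 12 13 14 15 16 17 18 19 20 21 22 23 24 25
G :  0  1  2  0  1  2  3  0  1  2  0  1  2  3  0  1  2  0  1  2  3  0  1  2  0  1
G_A(25) = 1.
Heap B, S = {1, 5, 7}:
n :  0  1  2  3  4  5  6  7  8  9 10 11 12 13 14 15 16 17 18 19 20 21 22 23 24 25 26
G :  0  1  0  1  0  1  0  1  0  1  0  1  0  1  0  1  0  1  0  1  0  1  0  1  0  1  0
G_B(26) = 0.
Heap C, S = {1, 6, 9}:
n :  0  1  2  3  4  5  6  7  8  9 10 11
G :  0  1  0  1  0  1  2  0  1  2  3  2
G_C(11) = 2.
Combined Grundy value = 1 ⊕ 0 ⊕ 2 = 3.
A winning move leaves total XOR = 0, i.e. changes one component's Grundy value g to g ⊕ X where X is the current total.
Heap A: need g' = 1⊕3 = 2. Options: 25−1→G=0, 25−2→G=2, 25−5→G=3, 25−6→G=2, 25−9→G=2. Hits: 3.
Heap B: need g' = 0⊕3 = 3. Options: 26−1→G=1, 26−5→G=1, 26−7→G=1. Hits: 0.
Heap C: need g' = 2⊕3 = 1. Options: 11−1→G=3, 11−6→G=1, 11−9→G=0. Hits: 1.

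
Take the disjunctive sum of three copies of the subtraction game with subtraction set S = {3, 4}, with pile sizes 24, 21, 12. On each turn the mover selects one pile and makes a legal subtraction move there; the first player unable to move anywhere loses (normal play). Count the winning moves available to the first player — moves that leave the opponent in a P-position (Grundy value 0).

0

All piles use S = {3, 4}:
G(0) = 0
G(1) = mex{} = 0
G(2) = mex{} = 0
G(3) = mex{0} = 1
G(4) = mex{0,0} = 1
G(5) = mex{0,0} = 1
G(6) = mex{1,0} = 2
G(7) = mex{1,1} = 0
G(8) = mex{1,1} = 0
G(9) = mex{2,1} = 0
G(10) = mex{0,2} = 1
G(11) = mex{0,0} = 1
G(12) = mex{0,0} = 1
G(13) = mex{1,0} = 2
G(14) = mex{1,1} = 0
G(15) = mex{1,1} = 0
G(16) = mex{2,1} = 0
G(17) = mex{0,2} = 1
G(18) = mex{0,0} = 1
G(19) = mex{0,0} = 1
G(20) = mex{1,0} = 2
G(21) = mex{1,1} = 0
G(22) = mex{1,1} = 0
G(23) = mex{2,1} = 0
G(24) = mex{0,2} = 1
Pile A: G(24) = 1.
Pile B: G(21) = 0.
Pile C: G(12) = 1.
Combined Grundy value = 1 ⊕ 0 ⊕ 1 = 0.
A winning move leaves total XOR = 0, i.e. changes one component's Grundy value g to g ⊕ X where X is the current total.
Pile A: target g' = 1⊕0 = 1, but every legal move changes the Grundy value (mex property), so 0 moves.
Pile B: target g' = 0⊕0 = 0, but every legal move changes the Grundy value (mex property), so 0 moves.
Pile C: target g' = 1⊕0 = 1, but every legal move changes the Grundy value (mex property), so 0 moves.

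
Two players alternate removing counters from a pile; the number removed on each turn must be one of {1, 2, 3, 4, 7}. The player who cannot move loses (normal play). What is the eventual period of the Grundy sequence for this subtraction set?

n :  0  1  2  3  4  5  6  7  8  9 10 11 12 13 14
G :  0  1  2  3  4  0  1  2  3  4  0  1  2  3  4
G(n+5) = G(n) holds for n = 0,…,6 (a full window of length max(S) = 7), so the sequence is purely periodic with period 5.

5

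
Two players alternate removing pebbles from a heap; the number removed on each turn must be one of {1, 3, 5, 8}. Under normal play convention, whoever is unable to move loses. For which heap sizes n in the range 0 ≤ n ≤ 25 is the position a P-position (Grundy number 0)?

G(0) = 0
G(1) = mex{0} = 1
G(2) = mex{1} = 0
G(3) = mex{0,0} = 1
G(4) = mex{1,1} = 0
G(5) = mex{0,0,0} = 1
G(6) = mex{1,1,1} = 0
G(7) = mex{0,0,0} = 1
G(8) = mex{1,1,1,0} = 2
G(9) = mex{2,0,0,1} = 3
G(10) = mex{3,1,1,0} = 2
G(11) = mex{2,2,0,1} = 3
G(12) = mex{3,3,1,0} = 2
G(13) = mex{2,2,2,1} = 0
G(14) = mex{0,3,3,0} = 1
G(15) = mex{1,2,2,1} = 0
G(16) = mex{0,0,3,2} = 1
G(17) = mex{1,1,2,3} = 0
G(18) = mex{0,0,0,2} = 1
G(19) = mex{1,1,1,3} = 0
G(20) = mex{0,0,0,2} = 1
G(21) = mex{1,1,1,0} = 2
G(22) = mex{2,0,0,1} = 3
G(23) = mex{3,1,1,0} = 2
G(24) = mex{2,2,0,1} = 3
G(25) = mex{3,3,1,0} = 2
P-positions are exactly the n with G(n) = 0.

0, 2, 4, 6, 13, 15, 17, 19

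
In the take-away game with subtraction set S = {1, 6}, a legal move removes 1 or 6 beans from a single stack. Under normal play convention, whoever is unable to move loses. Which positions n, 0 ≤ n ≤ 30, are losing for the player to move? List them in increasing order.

0, 2, 4, 7, 9, 11, 14, 16, 18, 21, 23, 25, 28, 30

n :  0  1  2  3  4  5  6  7  8  9 10 11 12 13 14 15 16 17 18 19 20 21 22 23 24 25 26 27 28 29 30
G :  0  1  0  1  0  1  2  0  1  0  1  0  1  2  0  1  0  1  0  1  2  0  1  0  1  0  1  2  0  1  0
P-positions are exactly the n with G(n) = 0.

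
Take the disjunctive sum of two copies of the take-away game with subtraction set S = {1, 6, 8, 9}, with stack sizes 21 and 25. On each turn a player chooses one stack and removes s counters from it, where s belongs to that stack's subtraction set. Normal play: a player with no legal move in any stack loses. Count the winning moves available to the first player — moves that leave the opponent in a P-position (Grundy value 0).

5

All stacks use S = {1, 6, 8, 9}:
G(0) = 0
G(1) = mex{0} = 1
G(2) = mex{1} = 0
G(3) = mex{0} = 1
G(4) = mex{1} = 0
G(5) = mex{0} = 1
G(6) = mex{1,0} = 2
G(7) = mex{2,1} = 0
G(8) = mex{0,0,0} = 1
G(9) = mex{1,1,1,0} = 2
G(10) = mex{2,0,0,1} = 3
G(11) = mex{3,1,1,0} = 2
G(12) = mex{2,2,0,1} = 3
G(13) = mex{3,0,1,0} = 2
G(14) = mex{2,1,2,1} = 0
G(15) = mex{0,2,0,2} = 1
G(16) = mex{1,3,1,0} = 2
G(17) = mex{2,2,2,1} = 0
G(18) = mex{0,3,3,2} = 1
G(19) = mex{1,2,2,3} = 0
G(20) = mex{0,0,3,2} = 1
G(21) = mex{1,1,2,3} = 0
G(22) = mex{0,2,0,2} = 1
G(23) = mex{1,0,1,0} = 2
G(24) = mex{2,1,2,1} = 0
G(25) = mex{0,0,0,2} = 1
Stack A: G(21) = 0.
Stack B: G(25) = 1.
Combined Grundy value = 0 ⊕ 1 = 1.
A winning move leaves total XOR = 0, i.e. changes one component's Grundy value g to g ⊕ X where X is the current total.
Stack A: need g' = 0⊕1 = 1. Options: 21−1→G=1, 21−6→G=1, 21−8→G=2, 21−9→G=3. Hits: 2.
Stack B: need g' = 1⊕1 = 0. Options: 25−1→G=0, 25−6→G=0, 25−8→G=0, 25−9→G=2. Hits: 3.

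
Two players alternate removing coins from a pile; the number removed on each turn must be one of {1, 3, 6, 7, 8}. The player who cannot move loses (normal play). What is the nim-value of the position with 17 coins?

0

G(0) = 0
G(1) = mex{0} = 1
G(2) = mex{1} = 0
G(3) = mex{0,0} = 1
G(4) = mex{1,1} = 0
G(5) = mex{0,0} = 1
G(6) = mex{1,1,0} = 2
G(7) = mex{2,0,1,0} = 3
G(8) = mex{3,1,0,1,0} = 2
G(9) = mex{2,2,1,0,1} = 3
G(10) = mex{3,3,0,1,0} = 2
G(11) = mex{2,2,1,0,1} = 3
G(12) = mex{3,3,2,1,0} = 4
G(13) = mex{4,2,3,2,1} = 0
G(14) = mex{0,3,2,3,2} = 1
G(15) = mex{1,4,3,2,3} = 0
G(16) = mex{0,0,2,3,2} = 1
G(17) = mex{1,1,3,2,3} = 0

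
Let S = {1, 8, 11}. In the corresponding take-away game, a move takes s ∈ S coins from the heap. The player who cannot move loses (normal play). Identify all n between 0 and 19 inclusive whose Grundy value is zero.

0, 2, 4, 6, 9, 16, 18

n :  0  1  2  3  4  5  6  7  8  9 10 11 12 13 14 15 16 17 18 19
G :  0  1  0  1  0  1  0  1  2  0  1  2  3  2  3  2  0  1  0  1
P-positions are exactly the n with G(n) = 0.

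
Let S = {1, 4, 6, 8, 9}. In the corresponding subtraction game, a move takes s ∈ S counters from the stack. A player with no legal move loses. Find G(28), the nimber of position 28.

2

G(0) = 0
G(1) = mex{0} = 1
G(2) = mex{1} = 0
G(3) = mex{0} = 1
G(4) = mex{1,0} = 2
G(5) = mex{2,1} = 0
G(6) = mex{0,0,0} = 1
G(7) = mex{1,1,1} = 0
G(8) = mex{0,2,0,0} = 1
G(9) = mex{1,0,1,1,0} = 2
G(10) = mex{2,1,2,0,1} = 3
G(11) = mex{3,0,0,1,0} = 2
G(12) = mex{2,1,1,2,1} = 0
G(13) = mex{0,2,0,0,2} = 1
G(14) = mex{1,3,1,1,0} = 2
G(15) = mex{2,2,2,0,1} = 3
G(16) = mex{3,0,3,1,0} = 2
G(17) = mex{2,1,2,2,1} = 0
G(18) = mex{0,2,0,3,2} = 1
G(19) = mex{1,3,1,2,3} = 0
G(20) = mex{0,2,2,0,2} = 1
G(21) = mex{1,0,3,1,0} = 2
G(22) = mex{2,1,2,2,1} = 0
G(23) = mex{0,0,0,3,2} = 1
G(24) = mex{1,1,1,2,3} = 0
G(25) = mex{0,2,0,0,2} = 1
G(26) = mex{1,0,1,1,0} = 2
G(27) = mex{2,1,2,0,1} = 3
G(28) = mex{3,0,0,1,0} = 2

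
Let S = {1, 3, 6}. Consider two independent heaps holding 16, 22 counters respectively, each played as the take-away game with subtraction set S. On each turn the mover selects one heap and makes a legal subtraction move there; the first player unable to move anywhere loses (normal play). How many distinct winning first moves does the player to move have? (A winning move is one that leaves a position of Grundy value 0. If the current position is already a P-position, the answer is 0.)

2

All heaps use S = {1, 3, 6}:
G(0) = 0
G(1) = mex{0} = 1
G(2) = mex{1} = 0
G(3) = mex{0,0} = 1
G(4) = mex{1,1} = 0
G(5) = mex{0,0} = 1
G(6) = mex{1,1,0} = 2
G(7) = mex{2,0,1} = 3
G(8) = mex{3,1,0} = 2
G(9) = mex{2,2,1} = 0
G(10) = mex{0,3,0} = 1
G(11) = mex{1,2,1} = 0
G(12) = mex{0,0,2} = 1
G(13) = mex{1,1,3} = 0
G(14) = mex{0,0,2} = 1
G(15) = mex{1,1,0} = 2
G(16) = mex{2,0,1} = 3
G(17) = mex{3,1,0} = 2
G(18) = mex{2,2,1} = 0
G(19) = mex{0,3,0} = 1
G(20) = mex{1,2,1} = 0
G(21) = mex{0,0,2} = 1
G(22) = mex{1,1,3} = 0
Heap A: G(16) = 3.
Heap B: G(22) = 0.
Combined Grundy value = 3 ⊕ 0 = 3.
A winning move leaves total XOR = 0, i.e. changes one component's Grundy value g to g ⊕ X where X is the current total.
Heap A: need g' = 3⊕3 = 0. Options: 16−1→G=2, 16−3→G=0, 16−6→G=1. Hits: 1.
Heap B: need g' = 0⊕3 = 3. Options: 22−1→G=1, 22−3→G=1, 22−6→G=3. Hits: 1.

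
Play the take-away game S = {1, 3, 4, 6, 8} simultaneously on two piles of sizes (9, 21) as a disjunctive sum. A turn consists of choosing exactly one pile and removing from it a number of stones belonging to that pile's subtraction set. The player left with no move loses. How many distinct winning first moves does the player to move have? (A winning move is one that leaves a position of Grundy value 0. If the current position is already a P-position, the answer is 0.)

All piles use S = {1, 3, 4, 6, 8}:
G(0) = 0
G(1) = mex{0} = 1
G(2) = mex{1} = 0
G(3) = mex{0,0} = 1
G(4) = mex{1,1,0} = 2
G(5) = mex{2,0,1} = 3
G(6) = mex{3,1,0,0} = 2
G(7) = mex{2,2,1,1} = 0
G(8) = mex{0,3,2,0,0} = 1
G(9) = mex{1,2,3,1,1} = 0
G(10) = mex{0,0,2,2,0} = 1
G(11) = mex{1,1,0,3,1} = 2
G(12) = mex{2,0,1,2,2} = 3
G(13) = mex{3,1,0,0,3} = 2
G(14) = mex{2,2,1,1,2} = 0
G(15) = mex{0,3,2,0,0} = 1
G(16) = mex{1,2,3,1,1} = 0
G(17) = mex{0,0,2,2,0} = 1
G(18) = mex{1,1,0,3,1} = 2
G(19) = mex{2,0,1,2,2} = 3
G(20) = mex{3,1,0,0,3} = 2
G(21) = mex{2,2,1,1,2} = 0
Pile A: G(9) = 0.
Pile B: G(21) = 0.
Combined Grundy value = 0 ⊕ 0 = 0.
A winning move leaves total XOR = 0, i.e. changes one component's Grundy value g to g ⊕ X where X is the current total.
Pile A: target g' = 0⊕0 = 0, but every legal move changes the Grundy value (mex property), so 0 moves.
Pile B: target g' = 0⊕0 = 0, but every legal move changes the Grundy value (mex property), so 0 moves.

0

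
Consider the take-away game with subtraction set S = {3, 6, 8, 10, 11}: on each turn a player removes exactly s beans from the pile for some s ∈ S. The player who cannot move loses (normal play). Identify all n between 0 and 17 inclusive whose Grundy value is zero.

0, 1, 2, 14, 15, 16

n :  0  1  2  3  4  5  6  7  8  9 10 11 12 13 14 15 16 17
G :  0  0  0  1  1  1  2  2  2  3  3  3  4  4  0  0  0  1
P-positions are exactly the n with G(n) = 0.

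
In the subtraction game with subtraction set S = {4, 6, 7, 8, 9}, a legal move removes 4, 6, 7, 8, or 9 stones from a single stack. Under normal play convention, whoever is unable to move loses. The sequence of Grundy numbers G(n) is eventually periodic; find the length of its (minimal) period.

G(0) = 0
G(1) = mex{} = 0
G(2) = mex{} = 0
G(3) = mex{} = 0
G(4) = mex{0} = 1
G(5) = mex{0} = 1
G(6) = mex{0,0} = 1
G(7) = mex{0,0,0} = 1
G(8) = mex{1,0,0,0} = 2
G(9) = mex{1,0,0,0,0} = 2
G(10) = mex{1,1,0,0,0} = 2
G(11) = mex{1,1,1,0,0} = 2
G(12) = mex{2,1,1,1,0} = 3
G(13) = mex{2,1,1,1,1} = 0
G(14) = mex{2,2,1,1,1} = 0
G(15) = mex{2,2,2,1,1} = 0
G(16) = mex{3,2,2,2,1} = 0
G(17) = mex{0,2,2,2,2} = 1
G(18) = mex{0,3,2,2,2} = 1
G(19) = mex{0,0,3,2,2} = 1
G(20) = mex{0,0,0,3,2} = 1
G(21) = mex{1,0,0,0,3} = 2
G(22) = mex{1,0,0,0,0} = 2
G(23) = mex{1,1,0,0,0} = 2
G(24) = mex{1,1,1,0,0} = 2
G(25) = mex{2,1,1,1,0} = 3
G(26) = mex{2,1,1,1,1} = 0
G(27) = mex{2,2,1,1,1} = 0
G(n+13) = G(n) holds for n = 0,…,8 (a full window of length max(S) = 9), so the sequence is purely periodic with period 13.

13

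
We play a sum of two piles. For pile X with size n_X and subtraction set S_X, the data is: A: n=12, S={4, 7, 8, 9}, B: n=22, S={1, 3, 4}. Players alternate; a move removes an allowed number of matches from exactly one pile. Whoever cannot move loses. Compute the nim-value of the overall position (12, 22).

Pile A, S = {4, 7, 8, 9}:
G(0) = 0
G(1) = mex{} = 0
G(2) = mex{} = 0
G(3) = mex{} = 0
G(4) = mex{0} = 1
G(5) = mex{0} = 1
G(6) = mex{0} = 1
G(7) = mex{0,0} = 1
G(8) = mex{1,0,0} = 2
G(9) = mex{1,0,0,0} = 2
G(10) = mex{1,0,0,0} = 2
G(11) = mex{1,1,0,0} = 2
G(12) = mex{2,1,1,0} = 3
G_A(12) = 3.
Pile B, S = {1, 3, 4}:
G(0) = 0
G(1) = mex{0} = 1
G(2) = mex{1} = 0
G(3) = mex{0,0} = 1
G(4) = mex{1,1,0} = 2
G(5) = mex{2,0,1} = 3
G(6) = mex{3,1,0} = 2
G(7) = mex{2,2,1} = 0
G(8) = mex{0,3,2} = 1
G(9) = mex{1,2,3} = 0
G(10) = mex{0,0,2} = 1
G(11) = mex{1,1,0} = 2
G(12) = mex{2,0,1} = 3
G(13) = mex{3,1,0} = 2
G(14) = mex{2,2,1} = 0
G(15) = mex{0,3,2} = 1
G(16) = mex{1,2,3} = 0
G(17) = mex{0,0,2} = 1
G(18) = mex{1,1,0} = 2
G(19) = mex{2,0,1} = 3
G(20) = mex{3,1,0} = 2
G(21) = mex{2,2,1} = 0
G(22) = mex{0,3,2} = 1
G_B(22) = 1.
Combined Grundy value = 3 ⊕ 1 = 2.

2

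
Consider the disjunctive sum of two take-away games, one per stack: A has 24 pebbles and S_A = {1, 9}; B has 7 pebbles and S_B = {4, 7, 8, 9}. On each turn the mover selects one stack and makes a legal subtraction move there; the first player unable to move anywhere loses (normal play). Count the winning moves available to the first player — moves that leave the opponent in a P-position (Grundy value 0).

4

Stack A, S = {1, 9}:
n :  0  1  2  3  4  5  6  7  8  9 10 11 12 13 14 15 16 17 18 19 20 21 22 23 24
G :  0  1  0  1  0  1  0  1  0  1  0  1  0  1  0  1  0  1  0  1  0  1  0  1  0
G_A(24) = 0.
Stack B, S = {4, 7, 8, 9}:
G(0) = 0
G(1) = mex{} = 0
G(2) = mex{} = 0
G(3) = mex{} = 0
G(4) = mex{0} = 1
G(5) = mex{0} = 1
G(6) = mex{0} = 1
G(7) = mex{0,0} = 1
G_B(7) = 1.
Combined Grundy value = 0 ⊕ 1 = 1.
A winning move leaves total XOR = 0, i.e. changes one component's Grundy value g to g ⊕ X where X is the current total.
Stack A: need g' = 0⊕1 = 1. Options: 24−1→G=1, 24−9→G=1. Hits: 2.
Stack B: need g' = 1⊕1 = 0. Options: 7−4→G=0, 7−7→G=0. Hits: 2.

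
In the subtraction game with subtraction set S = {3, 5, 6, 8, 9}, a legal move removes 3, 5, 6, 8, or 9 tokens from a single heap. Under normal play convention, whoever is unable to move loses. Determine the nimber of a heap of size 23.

3

n :  0  1  2  3  4  5  6  7  8  9 10 11 12 13 14 15 16 17 18 19 20 21 22 23
G :  0  0  0  1  1  1  2  2  2  3  3  3  0  0  0  1  1  1  2  2  2  3  3  3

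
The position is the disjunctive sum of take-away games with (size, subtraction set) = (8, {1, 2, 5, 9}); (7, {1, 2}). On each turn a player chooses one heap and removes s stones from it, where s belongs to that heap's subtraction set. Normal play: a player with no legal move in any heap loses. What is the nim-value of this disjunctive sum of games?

3

Heap A, S = {1, 2, 5, 9}:
n : 0 1 2 3 4 5 6 7 8
G : 0 1 2 0 1 2 0 1 2
G_A(8) = 2.
Heap B, S = {1, 2}:
G(0) = 0
G(1) = mex{0} = 1
G(2) = mex{1,0} = 2
G(3) = mex{2,1} = 0
G(4) = mex{0,2} = 1
G(5) = mex{1,0} = 2
G(6) = mex{2,1} = 0
G(7) = mex{0,2} = 1
G_B(7) = 1.
Combined Grundy value = 2 ⊕ 1 = 3.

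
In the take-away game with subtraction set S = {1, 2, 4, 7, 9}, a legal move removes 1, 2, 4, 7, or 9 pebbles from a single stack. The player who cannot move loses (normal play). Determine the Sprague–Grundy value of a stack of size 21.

4

G(0) = 0
G(1) = mex{0} = 1
G(2) = mex{1,0} = 2
G(3) = mex{2,1} = 0
G(4) = mex{0,2,0} = 1
G(5) = mex{1,0,1} = 2
G(6) = mex{2,1,2} = 0
G(7) = mex{0,2,0,0} = 1
G(8) = mex{1,0,1,1} = 2
G(9) = mex{2,1,2,2,0} = 3
G(10) = mex{3,2,0,0,1} = 4
G(11) = mex{4,3,1,1,2} = 0
G(12) = mex{0,4,2,2,0} = 1
G(13) = mex{1,0,3,0,1} = 2
G(14) = mex{2,1,4,1,2} = 0
G(15) = mex{0,2,0,2,0} = 1
G(16) = mex{1,0,1,3,1} = 2
G(17) = mex{2,1,2,4,2} = 0
G(18) = mex{0,2,0,0,3} = 1
G(19) = mex{1,0,1,1,4} = 2
G(20) = mex{2,1,2,2,0} = 3
G(21) = mex{3,2,0,0,1} = 4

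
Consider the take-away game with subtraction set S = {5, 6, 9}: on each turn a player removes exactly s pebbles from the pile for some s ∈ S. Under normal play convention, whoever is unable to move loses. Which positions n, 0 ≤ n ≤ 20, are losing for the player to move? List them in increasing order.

0, 1, 2, 3, 4, 14, 15, 16, 17, 18

n :  0  1  2  3  4  5  6  7  8  9 10 11 12 13 14 15 16 17 18 19 20
G :  0  0  0  0  0  1  1  1  1  1  2  2  2  2  0  0  0  0  0  1  1
P-positions are exactly the n with G(n) = 0.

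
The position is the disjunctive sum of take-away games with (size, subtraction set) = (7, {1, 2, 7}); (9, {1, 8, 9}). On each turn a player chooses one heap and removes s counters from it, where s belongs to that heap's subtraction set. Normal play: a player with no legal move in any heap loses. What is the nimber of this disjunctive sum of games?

2

Heap A, S = {1, 2, 7}:
n : 0 1 2 3 4 5 6 7
G : 0 1 2 0 1 2 0 1
G_A(7) = 1.
Heap B, S = {1, 8, 9}:
n : 0 1 2 3 4 5 6 7 8 9
G : 0 1 0 1 0 1 0 1 2 3
G_B(9) = 3.
Combined Grundy value = 1 ⊕ 3 = 2.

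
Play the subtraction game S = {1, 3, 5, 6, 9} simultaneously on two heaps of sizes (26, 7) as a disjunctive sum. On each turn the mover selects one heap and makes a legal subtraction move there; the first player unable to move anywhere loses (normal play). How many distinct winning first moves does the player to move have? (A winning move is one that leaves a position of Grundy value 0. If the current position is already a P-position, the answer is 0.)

All heaps use S = {1, 3, 5, 6, 9}:
n :  0  1  2  3  4  5  6  7  8  9 10 11 12 13 14 15 16 17 18 19 20 21 22 23 24 25 26
G :  0  1  0  1  0  1  2  3  2  3  2  3  0  1  0  1  0  1  2  3  2  3  2  3  0  1  0
Heap A: G(26) = 0.
Heap B: G(7) = 3.
Combined Grundy value = 0 ⊕ 3 = 3.
A winning move leaves total XOR = 0, i.e. changes one component's Grundy value g to g ⊕ X where X is the current total.
Heap A: need g' = 0⊕3 = 3. Options: 26−1→G=1, 26−3→G=3, 26−5→G=3, 26−6→G=2, 26−9→G=1. Hits: 2.
Heap B: need g' = 3⊕3 = 0. Options: 7−1→G=2, 7−3→G=0, 7−5→G=0, 7−6→G=1. Hits: 2.

4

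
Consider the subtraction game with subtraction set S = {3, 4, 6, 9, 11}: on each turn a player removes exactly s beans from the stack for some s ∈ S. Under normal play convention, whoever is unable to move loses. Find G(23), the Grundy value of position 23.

n :  0  1  2  3  4  5  6  7  8  9 10 11 12 13 14 15 16 17 18 19 20 21 22 23
G :  0  0  0  1  1  1  2  2  2  3  3  3  4  4  0  0  0  1  1  1  2  2  2  3

3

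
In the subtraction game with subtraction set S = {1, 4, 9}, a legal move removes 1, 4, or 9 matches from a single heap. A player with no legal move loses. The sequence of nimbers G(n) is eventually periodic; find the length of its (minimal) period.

n :  0  1  2  3  4  5  6  7  8  9 10 11 12 13 14 15
G :  0  1  0  1  2  0  1  0  1  2  0  1  0  1  2  0
G(n+5) = G(n) holds for n = 0,…,8 (a full window of length max(S) = 9), so the sequence is purely periodic with period 5.

5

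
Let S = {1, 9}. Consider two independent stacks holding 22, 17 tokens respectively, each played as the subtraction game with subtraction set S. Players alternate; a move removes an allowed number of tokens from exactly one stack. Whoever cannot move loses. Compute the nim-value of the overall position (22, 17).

1

All stacks use S = {1, 9}:
G(0) = 0
G(1) = mex{0} = 1
G(2) = mex{1} = 0
G(3) = mex{0} = 1
G(4) = mex{1} = 0
G(5) = mex{0} = 1
G(6) = mex{1} = 0
G(7) = mex{0} = 1
G(8) = mex{1} = 0
G(9) = mex{0,0} = 1
G(10) = mex{1,1} = 0
G(11) = mex{0,0} = 1
G(12) = mex{1,1} = 0
G(13) = mex{0,0} = 1
G(14) = mex{1,1} = 0
G(15) = mex{0,0} = 1
G(16) = mex{1,1} = 0
G(17) = mex{0,0} = 1
G(18) = mex{1,1} = 0
G(19) = mex{0,0} = 1
G(20) = mex{1,1} = 0
G(21) = mex{0,0} = 1
G(22) = mex{1,1} = 0
Stack A: G(22) = 0.
Stack B: G(17) = 1.
Combined Grundy value = 0 ⊕ 1 = 1.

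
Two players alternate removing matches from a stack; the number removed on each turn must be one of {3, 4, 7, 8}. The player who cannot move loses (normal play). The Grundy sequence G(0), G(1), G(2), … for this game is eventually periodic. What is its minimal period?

n :  0  1  2  3  4  5  6  7  8  9 10 11 12 13 14 15 16 17 18 19 20 21 22 23
G :  0  0  0  1  1  1  2  2  2  3  3  0  0  0  1  1  1  2  2  2  3  3  0  0
G(n+11) = G(n) holds for n = 0,…,7 (a full window of length max(S) = 8), so the sequence is purely periodic with period 11.

11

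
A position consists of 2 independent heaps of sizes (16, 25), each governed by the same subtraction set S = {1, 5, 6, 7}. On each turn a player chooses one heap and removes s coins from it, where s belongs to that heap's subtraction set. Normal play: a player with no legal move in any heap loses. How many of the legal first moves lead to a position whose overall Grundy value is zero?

2

All heaps use S = {1, 5, 6, 7}:
n :  0  1  2  3  4  5  6  7  8  9 10 11 12 13 14 15 16 17 18 19 20 21 22 23 24 25
G :  0  1  0  1  0  1  2  3  2  3  2  3  0  1  0  1  0  1  2  3  2  3  2  3  0  1
Heap A: G(16) = 0.
Heap B: G(25) = 1.
Combined Grundy value = 0 ⊕ 1 = 1.
A winning move leaves total XOR = 0, i.e. changes one component's Grundy value g to g ⊕ X where X is the current total.
Heap A: need g' = 0⊕1 = 1. Options: 16−1→G=1, 16−5→G=3, 16−6→G=2, 16−7→G=3. Hits: 1.
Heap B: need g' = 1⊕1 = 0. Options: 25−1→G=0, 25−5→G=2, 25−6→G=3, 25−7→G=2. Hits: 1.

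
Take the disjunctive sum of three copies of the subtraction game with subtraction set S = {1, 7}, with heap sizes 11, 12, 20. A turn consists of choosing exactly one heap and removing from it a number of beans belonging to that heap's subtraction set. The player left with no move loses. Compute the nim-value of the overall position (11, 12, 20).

1

All heaps use S = {1, 7}:
G(0) = 0
G(1) = mex{0} = 1
G(2) = mex{1} = 0
G(3) = mex{0} = 1
G(4) = mex{1} = 0
G(5) = mex{0} = 1
G(6) = mex{1} = 0
G(7) = mex{0,0} = 1
G(8) = mex{1,1} = 0
G(9) = mex{0,0} = 1
G(10) = mex{1,1} = 0
G(11) = mex{0,0} = 1
G(12) = mex{1,1} = 0
G(13) = mex{0,0} = 1
G(14) = mex{1,1} = 0
G(15) = mex{0,0} = 1
G(16) = mex{1,1} = 0
G(17) = mex{0,0} = 1
G(18) = mex{1,1} = 0
G(19) = mex{0,0} = 1
G(20) = mex{1,1} = 0
Heap A: G(11) = 1.
Heap B: G(12) = 0.
Heap C: G(20) = 0.
Combined Grundy value = 1 ⊕ 0 ⊕ 0 = 1.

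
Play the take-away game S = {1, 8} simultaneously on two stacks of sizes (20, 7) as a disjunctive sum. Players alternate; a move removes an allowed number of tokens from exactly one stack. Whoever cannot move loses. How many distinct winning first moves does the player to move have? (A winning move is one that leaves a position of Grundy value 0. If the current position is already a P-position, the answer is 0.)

3

All stacks use S = {1, 8}:
n :  0  1  2  3  4  5  6  7  8  9 10 11 12 13 14 15 16 17 18 19 20
G :  0  1  0  1  0  1  0  1  2  0  1  0  1  0  1  0  1  2  0  1  0
Stack A: G(20) = 0.
Stack B: G(7) = 1.
Combined Grundy value = 0 ⊕ 1 = 1.
A winning move leaves total XOR = 0, i.e. changes one component's Grundy value g to g ⊕ X where X is the current total.
Stack A: need g' = 0⊕1 = 1. Options: 20−1→G=1, 20−8→G=1. Hits: 2.
Stack B: need g' = 1⊕1 = 0. Options: 7−1→G=0. Hits: 1.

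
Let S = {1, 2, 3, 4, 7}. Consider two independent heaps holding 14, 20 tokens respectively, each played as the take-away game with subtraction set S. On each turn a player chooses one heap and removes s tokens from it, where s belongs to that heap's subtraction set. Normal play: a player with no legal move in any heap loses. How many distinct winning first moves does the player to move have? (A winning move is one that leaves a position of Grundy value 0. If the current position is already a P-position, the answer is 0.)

All heaps use S = {1, 2, 3, 4, 7}:
n :  0  1  2  3  4  5  6  7  8  9 10 11 12 13 14 15 16 17 18 19 20
G :  0  1  2  3  4  0  1  2  3  4  0  1  2  3  4  0  1  2  3  4  0
Heap A: G(14) = 4.
Heap B: G(20) = 0.
Combined Grundy value = 4 ⊕ 0 = 4.
A winning move leaves total XOR = 0, i.e. changes one component's Grundy value g to g ⊕ X where X is the current total.
Heap A: need g' = 4⊕4 = 0. Options: 14−1→G=3, 14−2→G=2, 14−3→G=1, 14−4→G=0, 14−7→G=2. Hits: 1.
Heap B: need g' = 0⊕4 = 4. Options: 20−1→G=4, 20−2→G=3, 20−3→G=2, 20−4→G=1, 20−7→G=3. Hits: 1.

2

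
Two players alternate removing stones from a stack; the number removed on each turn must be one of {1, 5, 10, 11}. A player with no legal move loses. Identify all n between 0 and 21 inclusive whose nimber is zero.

n :  0  1  2  3  4  5  6  7  8  9 10 11 12 13 14 15 16 17 18 19 20 21
G :  0  1  0  1  0  1  0  1  0  1  2  3  2  3  2  3  2  3  2  3  0  1
P-positions are exactly the n with G(n) = 0.

0, 2, 4, 6, 8, 20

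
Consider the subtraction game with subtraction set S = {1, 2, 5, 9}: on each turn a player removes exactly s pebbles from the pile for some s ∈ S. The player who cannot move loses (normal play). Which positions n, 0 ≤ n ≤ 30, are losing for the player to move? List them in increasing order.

n :  0  1  2  3  4  5  6  7  8  9 10 11 12 13 14 15 16 17 18 19 20 21 22 23 24 25 26 27 28 29 30
G :  0  1  2  0  1  2  0  1  2  3  0  1  2  0  1  2  0  1  2  3  0  1  2  0  1  2  0  1  2  3  0
P-positions are exactly the n with G(n) = 0.

0, 3, 6, 10, 13, 16, 20, 23, 26, 30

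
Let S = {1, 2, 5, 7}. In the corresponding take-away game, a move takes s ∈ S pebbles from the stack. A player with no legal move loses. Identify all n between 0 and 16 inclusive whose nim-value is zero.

n :  0  1  2  3  4  5  6  7  8  9 10 11 12 13 14 15 16
G :  0  1  2  0  1  2  0  1  2  0  1  2  0  1  2  0  1
P-positions are exactly the n with G(n) = 0.

0, 3, 6, 9, 12, 15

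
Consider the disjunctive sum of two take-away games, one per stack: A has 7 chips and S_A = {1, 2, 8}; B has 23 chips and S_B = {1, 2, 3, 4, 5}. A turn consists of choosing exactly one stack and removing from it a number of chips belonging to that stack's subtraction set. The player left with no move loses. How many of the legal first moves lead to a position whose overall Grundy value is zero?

Stack A, S = {1, 2, 8}:
n : 0 1 2 3 4 5 6 7
G : 0 1 2 0 1 2 0 1
G_A(7) = 1.
Stack B, S = {1, 2, 3, 4, 5}:
G(0) = 0
G(1) = mex{0} = 1
G(2) = mex{1,0} = 2
G(3) = mex{2,1,0} = 3
G(4) = mex{3,2,1,0} = 4
G(5) = mex{4,3,2,1,0} = 5
G(6) = mex{5,4,3,2,1} = 0
G(7) = mex{0,5,4,3,2} = 1
G(8) = mex{1,0,5,4,3} = 2
G(9) = mex{2,1,0,5,4} = 3
G(10) = mex{3,2,1,0,5} = 4
G(11) = mex{4,3,2,1,0} = 5
G(12) = mex{5,4,3,2,1} = 0
G(13) = mex{0,5,4,3,2} = 1
G(14) = mex{1,0,5,4,3} = 2
G(15) = mex{2,1,0,5,4} = 3
G(16) = mex{3,2,1,0,5} = 4
G(17) = mex{4,3,2,1,0} = 5
G(18) = mex{5,4,3,2,1} = 0
G(19) = mex{0,5,4,3,2} = 1
G(20) = mex{1,0,5,4,3} = 2
G(21) = mex{2,1,0,5,4} = 3
G(22) = mex{3,2,1,0,5} = 4
G(23) = mex{4,3,2,1,0} = 5
G_B(23) = 5.
Combined Grundy value = 1 ⊕ 5 = 4.
A winning move leaves total XOR = 0, i.e. changes one component's Grundy value g to g ⊕ X where X is the current total.
Stack A: need g' = 1⊕4 = 5. Options: 7−1→G=0, 7−2→G=2. Hits: 0.
Stack B: need g' = 5⊕4 = 1. Options: 23−1→G=4, 23−2→G=3, 23−3→G=2, 23−4→G=1, 23−5→G=0. Hits: 1.

1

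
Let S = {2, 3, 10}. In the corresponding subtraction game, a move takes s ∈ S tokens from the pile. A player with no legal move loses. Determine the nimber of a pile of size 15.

G(0) = 0
G(1) = mex{} = 0
G(2) = mex{0} = 1
G(3) = mex{0,0} = 1
G(4) = mex{1,0} = 2
G(5) = mex{1,1} = 0
G(6) = mex{2,1} = 0
G(7) = mex{0,2} = 1
G(8) = mex{0,0} = 1
G(9) = mex{1,0} = 2
G(10) = mex{1,1,0} = 2
G(11) = mex{2,1,0} = 3
G(12) = mex{2,2,1} = 0
G(13) = mex{3,2,1} = 0
G(14) = mex{0,3,2} = 1
G(15) = mex{0,0,0} = 1

1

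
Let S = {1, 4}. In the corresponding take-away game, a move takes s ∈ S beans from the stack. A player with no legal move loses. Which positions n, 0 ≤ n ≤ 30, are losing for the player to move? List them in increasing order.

n :  0  1  2  3  4  5  6  7  8  9 10 11 12 13 14 15 16 17 18 19 20 21 22 23 24 25 26 27 28 29 30
G :  0  1  0  1  2  0  1  0  1  2  0  1  0  1  2  0  1  0  1  2  0  1  0  1  2  0  1  0  1  2  0
P-positions are exactly the n with G(n) = 0.

0, 2, 5, 7, 10, 12, 15, 17, 20, 22, 25, 27, 30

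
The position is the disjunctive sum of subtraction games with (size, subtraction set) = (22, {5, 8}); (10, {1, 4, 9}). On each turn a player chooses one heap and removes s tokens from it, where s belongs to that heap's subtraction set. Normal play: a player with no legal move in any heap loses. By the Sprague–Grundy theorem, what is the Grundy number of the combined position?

Heap A, S = {5, 8}:
G(0) = 0
G(1) = mex{} = 0
G(2) = mex{} = 0
G(3) = mex{} = 0
G(4) = mex{} = 0
G(5) = mex{0} = 1
G(6) = mex{0} = 1
G(7) = mex{0} = 1
G(8) = mex{0,0} = 1
G(9) = mex{0,0} = 1
G(10) = mex{1,0} = 2
G(11) = mex{1,0} = 2
G(12) = mex{1,0} = 2
G(13) = mex{1,1} = 0
G(14) = mex{1,1} = 0
G(15) = mex{2,1} = 0
G(16) = mex{2,1} = 0
G(17) = mex{2,1} = 0
G(18) = mex{0,2} = 1
G(19) = mex{0,2} = 1
G(20) = mex{0,2} = 1
G(21) = mex{0,0} = 1
G(22) = mex{0,0} = 1
G_A(22) = 1.
Heap B, S = {1, 4, 9}:
n :  0  1  2  3  4  5  6  7  8  9 10
G :  0  1  0  1  2  0  1  0  1  2  0
G_B(10) = 0.
Combined Grundy value = 1 ⊕ 0 = 1.

1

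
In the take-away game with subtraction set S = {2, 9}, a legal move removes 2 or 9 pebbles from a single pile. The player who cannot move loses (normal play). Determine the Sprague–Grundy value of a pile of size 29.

G(0) = 0
G(1) = mex{} = 0
G(2) = mex{0} = 1
G(3) = mex{0} = 1
G(4) = mex{1} = 0
G(5) = mex{1} = 0
G(6) = mex{0} = 1
G(7) = mex{0} = 1
G(8) = mex{1} = 0
G(9) = mex{1,0} = 2
G(10) = mex{0,0} = 1
G(11) = mex{2,1} = 0
G(12) = mex{1,1} = 0
G(13) = mex{0,0} = 1
G(14) = mex{0,0} = 1
G(15) = mex{1,1} = 0
G(16) = mex{1,1} = 0
G(17) = mex{0,0} = 1
G(18) = mex{0,2} = 1
G(19) = mex{1,1} = 0
G(20) = mex{1,0} = 2
G(21) = mex{0,0} = 1
G(22) = mex{2,1} = 0
G(23) = mex{1,1} = 0
G(24) = mex{0,0} = 1
G(25) = mex{0,0} = 1
G(26) = mex{1,1} = 0
G(27) = mex{1,1} = 0
G(28) = mex{0,0} = 1
G(29) = mex{0,2} = 1

1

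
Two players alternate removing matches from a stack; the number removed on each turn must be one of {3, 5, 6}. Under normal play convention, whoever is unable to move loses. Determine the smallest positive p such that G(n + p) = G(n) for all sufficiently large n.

9

G(0) = 0
G(1) = mex{} = 0
G(2) = mex{} = 0
G(3) = mex{0} = 1
G(4) = mex{0} = 1
G(5) = mex{0,0} = 1
G(6) = mex{1,0,0} = 2
G(7) = mex{1,0,0} = 2
G(8) = mex{1,1,0} = 2
G(9) = mex{2,1,1} = 0
G(10) = mex{2,1,1} = 0
G(11) = mex{2,2,1} = 0
G(12) = mex{0,2,2} = 1
G(13) = mex{0,2,2} = 1
G(14) = mex{0,0,2} = 1
G(15) = mex{1,0,0} = 2
G(16) = mex{1,0,0} = 2
G(17) = mex{1,1,0} = 2
G(18) = mex{2,1,1} = 0
G(19) = mex{2,1,1} = 0
G(n+9) = G(n) holds for n = 0,…,5 (a full window of length max(S) = 6), so the sequence is purely periodic with period 9.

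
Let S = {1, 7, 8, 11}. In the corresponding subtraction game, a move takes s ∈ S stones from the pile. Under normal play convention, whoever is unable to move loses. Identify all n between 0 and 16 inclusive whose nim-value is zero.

G(0) = 0
G(1) = mex{0} = 1
G(2) = mex{1} = 0
G(3) = mex{0} = 1
G(4) = mex{1} = 0
G(5) = mex{0} = 1
G(6) = mex{1} = 0
G(7) = mex{0,0} = 1
G(8) = mex{1,1,0} = 2
G(9) = mex{2,0,1} = 3
G(10) = mex{3,1,0} = 2
G(11) = mex{2,0,1,0} = 3
G(12) = mex{3,1,0,1} = 2
G(13) = mex{2,0,1,0} = 3
G(14) = mex{3,1,0,1} = 2
G(15) = mex{2,2,1,0} = 3
G(16) = mex{3,3,2,1} = 0
P-positions are exactly the n with G(n) = 0.

0, 2, 4, 6, 16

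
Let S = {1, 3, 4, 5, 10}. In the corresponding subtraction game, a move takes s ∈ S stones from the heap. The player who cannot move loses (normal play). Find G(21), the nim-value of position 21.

G(0) = 0
G(1) = mex{0} = 1
G(2) = mex{1} = 0
G(3) = mex{0,0} = 1
G(4) = mex{1,1,0} = 2
G(5) = mex{2,0,1,0} = 3
G(6) = mex{3,1,0,1} = 2
G(7) = mex{2,2,1,0} = 3
G(8) = mex{3,3,2,1} = 0
G(9) = mex{0,2,3,2} = 1
G(10) = mex{1,3,2,3,0} = 4
G(11) = mex{4,0,3,2,1} = 5
G(12) = mex{5,1,0,3,0} = 2
G(13) = mex{2,4,1,0,1} = 3
G(14) = mex{3,5,4,1,2} = 0
G(15) = mex{0,2,5,4,3} = 1
G(16) = mex{1,3,2,5,2} = 0
G(17) = mex{0,0,3,2,3} = 1
G(18) = mex{1,1,0,3,0} = 2
G(19) = mex{2,0,1,0,1} = 3
G(20) = mex{3,1,0,1,4} = 2
G(21) = mex{2,2,1,0,5} = 3

3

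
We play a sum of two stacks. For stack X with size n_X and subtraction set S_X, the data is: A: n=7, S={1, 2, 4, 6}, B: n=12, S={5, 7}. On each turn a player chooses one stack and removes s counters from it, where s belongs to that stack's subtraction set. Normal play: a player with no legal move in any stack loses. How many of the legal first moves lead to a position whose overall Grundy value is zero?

Stack A, S = {1, 2, 4, 6}:
G(0) = 0
G(1) = mex{0} = 1
G(2) = mex{1,0} = 2
G(3) = mex{2,1} = 0
G(4) = mex{0,2,0} = 1
G(5) = mex{1,0,1} = 2
G(6) = mex{2,1,2,0} = 3
G(7) = mex{3,2,0,1} = 4
G_A(7) = 4.
Stack B, S = {5, 7}:
n :  0  1  2  3  4  5  6  7  8  9 10 11 12
G :  0  0  0  0  0  1  1  1  1  1  2  2  0
G_B(12) = 0.
Combined Grundy value = 4 ⊕ 0 = 4.
A winning move leaves total XOR = 0, i.e. changes one component's Grundy value g to g ⊕ X where X is the current total.
Stack A: need g' = 4⊕4 = 0. Options: 7−1→G=3, 7−2→G=2, 7−4→G=0, 7−6→G=1. Hits: 1.
Stack B: need g' = 0⊕4 = 4. Options: 12−5→G=1, 12−7→G=1. Hits: 0.

1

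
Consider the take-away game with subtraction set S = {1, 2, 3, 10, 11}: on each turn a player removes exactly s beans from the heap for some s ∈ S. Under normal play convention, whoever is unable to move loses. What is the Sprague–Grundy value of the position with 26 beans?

2

n :  0  1  2  3  4  5  6  7  8  9 10 11 12 13 14 15 16 17 18 19 20 21 22 23 24 25 26
G :  0  1  2  3  0  1  2  3  0  1  2  3  0  1  2  3  0  1  2  3  0  1  2  3  0  1  2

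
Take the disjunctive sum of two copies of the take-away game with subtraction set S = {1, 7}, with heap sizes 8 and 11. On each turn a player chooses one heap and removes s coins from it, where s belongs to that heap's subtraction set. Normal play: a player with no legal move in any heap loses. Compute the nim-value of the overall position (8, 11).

1

All heaps use S = {1, 7}:
n :  0  1  2  3  4  5  6  7  8  9 10 11
G :  0  1  0  1  0  1  0  1  0  1  0  1
Heap A: G(8) = 0.
Heap B: G(11) = 1.
Combined Grundy value = 0 ⊕ 1 = 1.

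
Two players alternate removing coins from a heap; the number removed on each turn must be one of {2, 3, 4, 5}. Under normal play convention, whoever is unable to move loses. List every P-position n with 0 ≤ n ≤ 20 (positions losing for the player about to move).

n :  0  1  2  3  4  5  6  7  8  9 10 11 12 13 14 15 16 17 18 19 20
G :  0  0  1  1  2  2  3  0  0  1  1  2  2  3  0  0  1  1  2  2  3
P-positions are exactly the n with G(n) = 0.

0, 1, 7, 8, 14, 15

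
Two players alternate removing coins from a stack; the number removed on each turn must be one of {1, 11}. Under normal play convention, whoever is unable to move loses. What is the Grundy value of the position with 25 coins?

1

n :  0  1  2  3  4  5  6  7  8  9 10 11 12 13 14 15 16 17 18 19 20 21 22 23 24 25
G :  0  1  0  1  0  1  0  1  0  1  0  1  0  1  0  1  0  1  0  1  0  1  0  1  0  1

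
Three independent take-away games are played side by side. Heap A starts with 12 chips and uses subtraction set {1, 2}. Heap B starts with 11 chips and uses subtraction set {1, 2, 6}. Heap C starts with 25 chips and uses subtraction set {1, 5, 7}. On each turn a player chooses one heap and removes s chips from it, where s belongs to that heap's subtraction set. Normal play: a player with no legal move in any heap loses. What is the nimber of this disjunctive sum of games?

Heap A, S = {1, 2}:
n :  0  1  2  3  4  5  6  7  8  9 10 11 12
G :  0  1  2  0  1  2  0  1  2  0  1  2  0
G_A(12) = 0.
Heap B, S = {1, 2, 6}:
n :  0  1  2  3  4  5  6  7  8  9 10 11
G :  0  1  2  0  1  2  3  0  1  2  0  1
G_B(11) = 1.
Heap C, S = {1, 5, 7}:
n :  0  1  2  3  4  5  6  7  8  9 10 11 12 13 14 15 16 17 18 19 20 21 22 23 24 25
G :  0  1  0  1  0  1  0  1  0  1  0  1  0  1  0  1  0  1  0  1  0  1  0  1  0  1
G_C(25) = 1.
Combined Grundy value = 0 ⊕ 1 ⊕ 1 = 0.

0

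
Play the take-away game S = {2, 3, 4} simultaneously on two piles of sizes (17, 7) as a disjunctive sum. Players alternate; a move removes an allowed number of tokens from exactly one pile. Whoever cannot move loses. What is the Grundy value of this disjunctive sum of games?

2

All piles use S = {2, 3, 4}:
G(0) = 0
G(1) = mex{} = 0
G(2) = mex{0} = 1
G(3) = mex{0,0} = 1
G(4) = mex{1,0,0} = 2
G(5) = mex{1,1,0} = 2
G(6) = mex{2,1,1} = 0
G(7) = mex{2,2,1} = 0
G(8) = mex{0,2,2} = 1
G(9) = mex{0,0,2} = 1
G(10) = mex{1,0,0} = 2
G(11) = mex{1,1,0} = 2
G(12) = mex{2,1,1} = 0
G(13) = mex{2,2,1} = 0
G(14) = mex{0,2,2} = 1
G(15) = mex{0,0,2} = 1
G(16) = mex{1,0,0} = 2
G(17) = mex{1,1,0} = 2
Pile A: G(17) = 2.
Pile B: G(7) = 0.
Combined Grundy value = 2 ⊕ 0 = 2.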